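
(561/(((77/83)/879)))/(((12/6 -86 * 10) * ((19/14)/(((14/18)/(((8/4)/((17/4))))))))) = -49197337/65208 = -754.47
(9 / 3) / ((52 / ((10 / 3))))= 5 / 26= 0.19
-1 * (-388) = 388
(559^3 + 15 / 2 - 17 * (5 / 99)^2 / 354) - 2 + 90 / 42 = 2121178117655963 / 12143439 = 174676886.64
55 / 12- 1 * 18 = -161 / 12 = -13.42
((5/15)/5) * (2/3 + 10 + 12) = 68/45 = 1.51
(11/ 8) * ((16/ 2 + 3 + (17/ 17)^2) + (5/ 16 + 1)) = 18.30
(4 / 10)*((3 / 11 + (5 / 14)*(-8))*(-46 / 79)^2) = -842168 / 2402785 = -0.35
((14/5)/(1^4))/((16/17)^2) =2023/640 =3.16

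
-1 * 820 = -820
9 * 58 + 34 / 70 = 18287 / 35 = 522.49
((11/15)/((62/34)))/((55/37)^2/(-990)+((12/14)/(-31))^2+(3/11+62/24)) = 51330649524/364361369725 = 0.14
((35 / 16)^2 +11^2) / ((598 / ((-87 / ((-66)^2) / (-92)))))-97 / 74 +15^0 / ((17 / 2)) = -1180555247635 / 989470580736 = -1.19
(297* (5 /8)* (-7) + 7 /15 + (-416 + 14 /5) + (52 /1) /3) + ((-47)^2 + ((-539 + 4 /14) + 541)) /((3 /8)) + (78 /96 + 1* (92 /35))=7065119 /1680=4205.43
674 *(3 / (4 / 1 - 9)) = -2022 / 5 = -404.40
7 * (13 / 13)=7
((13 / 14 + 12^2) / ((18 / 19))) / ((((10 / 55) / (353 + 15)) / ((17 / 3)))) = 331615702 / 189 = 1754580.43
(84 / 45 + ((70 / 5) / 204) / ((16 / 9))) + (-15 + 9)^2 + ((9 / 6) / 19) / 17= 5877553 / 155040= 37.91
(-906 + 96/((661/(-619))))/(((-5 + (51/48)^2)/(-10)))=-1685222400/655051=-2572.66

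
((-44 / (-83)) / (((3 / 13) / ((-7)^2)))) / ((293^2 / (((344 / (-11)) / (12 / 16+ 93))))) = -3506048 / 8016150375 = -0.00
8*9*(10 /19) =720 /19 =37.89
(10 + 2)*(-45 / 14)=-270 / 7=-38.57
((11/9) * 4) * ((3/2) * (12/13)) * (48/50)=2112/325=6.50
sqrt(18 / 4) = 3 * sqrt(2) / 2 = 2.12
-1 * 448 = -448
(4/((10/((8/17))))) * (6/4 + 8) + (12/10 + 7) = 849/85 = 9.99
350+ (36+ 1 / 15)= 5791 / 15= 386.07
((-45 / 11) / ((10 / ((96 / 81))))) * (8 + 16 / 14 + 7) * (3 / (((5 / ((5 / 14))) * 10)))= -0.17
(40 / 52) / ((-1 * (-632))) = 5 / 4108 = 0.00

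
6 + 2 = 8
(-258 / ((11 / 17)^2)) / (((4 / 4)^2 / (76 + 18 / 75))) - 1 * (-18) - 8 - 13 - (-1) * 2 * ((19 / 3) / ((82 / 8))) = -46981.99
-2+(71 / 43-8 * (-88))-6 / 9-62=640.98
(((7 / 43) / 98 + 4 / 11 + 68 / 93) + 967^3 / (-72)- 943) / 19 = -92818141347563 / 140412888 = -661037.19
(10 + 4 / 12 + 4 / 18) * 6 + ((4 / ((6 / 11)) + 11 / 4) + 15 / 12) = 224 / 3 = 74.67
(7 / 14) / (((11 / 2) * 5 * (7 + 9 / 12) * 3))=4 / 5115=0.00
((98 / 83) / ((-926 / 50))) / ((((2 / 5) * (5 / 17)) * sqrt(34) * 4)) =-1225 * sqrt(34) / 307432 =-0.02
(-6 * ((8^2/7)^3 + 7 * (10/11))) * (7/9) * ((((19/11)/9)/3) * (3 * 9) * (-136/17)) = 294636192/5929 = 49694.08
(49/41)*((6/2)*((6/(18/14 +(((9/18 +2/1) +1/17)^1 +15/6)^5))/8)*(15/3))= 4383098559/1080519574196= 0.00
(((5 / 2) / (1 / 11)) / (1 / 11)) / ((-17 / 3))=-1815 / 34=-53.38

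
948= 948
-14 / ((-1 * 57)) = 14 / 57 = 0.25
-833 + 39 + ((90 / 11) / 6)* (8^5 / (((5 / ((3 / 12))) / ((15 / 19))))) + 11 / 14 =2840015 / 2926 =970.61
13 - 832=-819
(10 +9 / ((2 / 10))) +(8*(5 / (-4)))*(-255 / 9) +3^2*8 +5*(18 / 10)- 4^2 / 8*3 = 1240 / 3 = 413.33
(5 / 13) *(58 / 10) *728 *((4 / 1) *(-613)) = -3982048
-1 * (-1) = 1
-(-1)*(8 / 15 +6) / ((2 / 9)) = 147 / 5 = 29.40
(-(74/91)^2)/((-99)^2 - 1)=-1369/20288450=-0.00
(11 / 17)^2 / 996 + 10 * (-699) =-2012029439 / 287844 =-6990.00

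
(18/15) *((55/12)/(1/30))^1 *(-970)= -160050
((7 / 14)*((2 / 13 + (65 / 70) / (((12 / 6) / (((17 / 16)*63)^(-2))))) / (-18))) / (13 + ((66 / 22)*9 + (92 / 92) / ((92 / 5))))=-73919194 / 692357388723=-0.00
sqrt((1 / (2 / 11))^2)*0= 0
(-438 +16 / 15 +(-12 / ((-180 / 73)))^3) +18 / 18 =-1082258 / 3375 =-320.67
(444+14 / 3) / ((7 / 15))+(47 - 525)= 3384 / 7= 483.43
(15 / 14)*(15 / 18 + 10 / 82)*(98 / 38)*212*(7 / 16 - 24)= -164343725 / 12464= -13185.47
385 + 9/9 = 386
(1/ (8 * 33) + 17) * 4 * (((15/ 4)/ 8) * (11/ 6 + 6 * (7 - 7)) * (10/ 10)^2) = 22445/ 384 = 58.45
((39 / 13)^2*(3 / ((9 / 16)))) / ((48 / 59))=59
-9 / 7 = -1.29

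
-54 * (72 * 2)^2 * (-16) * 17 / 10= 152285184 / 5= 30457036.80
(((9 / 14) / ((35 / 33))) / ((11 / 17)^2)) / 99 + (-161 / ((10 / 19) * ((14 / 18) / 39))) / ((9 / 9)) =-454715328 / 29645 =-15338.69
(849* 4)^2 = 11532816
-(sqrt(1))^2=-1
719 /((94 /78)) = 28041 /47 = 596.62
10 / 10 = 1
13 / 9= 1.44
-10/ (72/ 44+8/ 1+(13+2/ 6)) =-165/ 379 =-0.44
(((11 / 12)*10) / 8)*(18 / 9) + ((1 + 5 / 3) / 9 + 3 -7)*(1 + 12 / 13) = -13565 / 2808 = -4.83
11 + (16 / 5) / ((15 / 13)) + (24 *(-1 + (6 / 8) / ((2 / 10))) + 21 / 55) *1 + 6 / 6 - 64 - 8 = 7553 / 825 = 9.16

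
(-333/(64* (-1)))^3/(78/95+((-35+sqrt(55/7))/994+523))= 2833967565547817265/10537943156677148672 - 777600795825* sqrt(385)/10537943156677148672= 0.27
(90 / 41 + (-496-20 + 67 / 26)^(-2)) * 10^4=160376498060000 / 7306027841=21951.26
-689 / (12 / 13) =-8957 / 12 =-746.42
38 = 38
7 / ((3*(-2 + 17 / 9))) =-21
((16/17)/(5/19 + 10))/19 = 16/3315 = 0.00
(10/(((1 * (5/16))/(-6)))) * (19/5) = -3648/5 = -729.60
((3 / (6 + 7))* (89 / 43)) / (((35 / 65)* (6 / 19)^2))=32129 / 3612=8.90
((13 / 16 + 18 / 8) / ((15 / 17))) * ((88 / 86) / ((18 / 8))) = 9163 / 5805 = 1.58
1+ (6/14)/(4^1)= 31/28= 1.11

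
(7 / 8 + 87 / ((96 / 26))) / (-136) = -23 / 128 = -0.18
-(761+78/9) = -769.67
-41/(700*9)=-41/6300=-0.01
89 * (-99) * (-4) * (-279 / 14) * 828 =-4070893464 / 7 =-581556209.14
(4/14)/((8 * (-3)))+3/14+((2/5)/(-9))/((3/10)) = 41/756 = 0.05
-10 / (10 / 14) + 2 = -12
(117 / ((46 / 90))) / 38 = 5265 / 874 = 6.02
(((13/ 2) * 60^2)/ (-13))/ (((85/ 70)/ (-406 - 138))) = 806400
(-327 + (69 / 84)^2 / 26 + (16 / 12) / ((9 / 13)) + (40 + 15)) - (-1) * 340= 38499275 / 550368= 69.95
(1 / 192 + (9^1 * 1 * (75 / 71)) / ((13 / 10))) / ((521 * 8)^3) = 1296923 / 12831755049664512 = 0.00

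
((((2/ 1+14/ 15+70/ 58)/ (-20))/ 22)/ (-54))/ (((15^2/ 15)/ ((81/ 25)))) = 1801/ 47850000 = 0.00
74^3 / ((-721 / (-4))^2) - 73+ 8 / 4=-30425127 / 519841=-58.53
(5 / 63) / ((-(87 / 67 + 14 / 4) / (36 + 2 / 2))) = -24790 / 40509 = -0.61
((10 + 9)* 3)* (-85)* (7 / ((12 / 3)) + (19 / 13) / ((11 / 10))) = -8532045 / 572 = -14916.16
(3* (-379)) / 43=-1137 / 43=-26.44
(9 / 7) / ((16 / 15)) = 1.21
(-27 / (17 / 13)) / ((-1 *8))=351 / 136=2.58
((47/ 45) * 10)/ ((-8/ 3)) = -47/ 12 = -3.92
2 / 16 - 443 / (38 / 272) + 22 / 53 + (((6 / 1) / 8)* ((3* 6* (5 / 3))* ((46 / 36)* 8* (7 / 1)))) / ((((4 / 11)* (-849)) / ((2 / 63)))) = -195167451281 / 61555896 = -3170.57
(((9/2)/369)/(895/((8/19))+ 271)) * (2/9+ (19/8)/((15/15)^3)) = 17/1286334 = 0.00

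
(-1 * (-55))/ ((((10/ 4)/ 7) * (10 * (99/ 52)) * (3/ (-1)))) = -364/ 135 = -2.70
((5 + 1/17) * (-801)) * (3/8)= -103329/68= -1519.54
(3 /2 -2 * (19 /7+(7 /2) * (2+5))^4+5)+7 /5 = -105357820889 /96040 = -1097020.21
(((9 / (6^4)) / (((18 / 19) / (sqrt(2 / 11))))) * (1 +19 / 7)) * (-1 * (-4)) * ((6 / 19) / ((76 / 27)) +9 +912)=2881853 * sqrt(22) / 316008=42.77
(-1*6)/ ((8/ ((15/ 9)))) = -5/ 4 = -1.25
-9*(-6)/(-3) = -18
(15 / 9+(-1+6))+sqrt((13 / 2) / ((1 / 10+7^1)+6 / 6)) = sqrt(65) / 9+20 / 3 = 7.56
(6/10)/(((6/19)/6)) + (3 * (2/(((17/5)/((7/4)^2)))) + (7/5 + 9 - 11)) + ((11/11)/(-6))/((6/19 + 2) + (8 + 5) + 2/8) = 39080591/2413320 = 16.19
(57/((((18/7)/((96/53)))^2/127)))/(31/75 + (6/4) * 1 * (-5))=-1513433600/2985967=-506.85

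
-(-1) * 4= 4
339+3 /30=3391 /10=339.10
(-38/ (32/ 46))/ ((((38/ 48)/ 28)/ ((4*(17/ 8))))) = -16422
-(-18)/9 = 2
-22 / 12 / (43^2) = -11 / 11094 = -0.00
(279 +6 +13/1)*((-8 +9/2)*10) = -10430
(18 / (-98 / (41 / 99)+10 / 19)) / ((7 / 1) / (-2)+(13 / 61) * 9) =427671 / 8874526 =0.05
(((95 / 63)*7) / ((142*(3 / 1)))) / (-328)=-95 / 1257552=-0.00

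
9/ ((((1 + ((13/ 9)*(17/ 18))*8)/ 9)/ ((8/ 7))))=52488/ 6755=7.77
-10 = -10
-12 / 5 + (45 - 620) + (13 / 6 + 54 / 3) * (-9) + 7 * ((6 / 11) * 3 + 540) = 333581 / 110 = 3032.55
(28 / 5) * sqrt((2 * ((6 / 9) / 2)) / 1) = 28 * sqrt(6) / 15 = 4.57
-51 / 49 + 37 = 1762 / 49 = 35.96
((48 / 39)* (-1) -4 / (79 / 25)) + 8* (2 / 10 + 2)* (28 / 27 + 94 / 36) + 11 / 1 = 10080991 / 138645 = 72.71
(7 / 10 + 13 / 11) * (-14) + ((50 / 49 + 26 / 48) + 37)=790171 / 64680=12.22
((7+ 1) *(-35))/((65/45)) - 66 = -3378/13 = -259.85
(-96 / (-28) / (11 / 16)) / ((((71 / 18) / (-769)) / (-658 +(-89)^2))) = -38605227264 / 5467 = -7061501.24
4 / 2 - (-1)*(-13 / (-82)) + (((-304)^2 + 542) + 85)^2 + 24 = 709873989763 / 82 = 8656999875.16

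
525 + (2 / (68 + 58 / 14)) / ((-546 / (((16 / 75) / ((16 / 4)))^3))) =4362134765561 / 8308828125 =525.00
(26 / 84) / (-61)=-0.01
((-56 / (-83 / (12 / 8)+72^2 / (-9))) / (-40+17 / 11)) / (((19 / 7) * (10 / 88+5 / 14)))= -664048 / 367866885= -0.00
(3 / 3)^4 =1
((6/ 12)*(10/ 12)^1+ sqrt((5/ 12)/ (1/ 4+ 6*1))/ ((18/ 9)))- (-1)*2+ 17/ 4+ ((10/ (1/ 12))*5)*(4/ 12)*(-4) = -2380/ 3+ sqrt(15)/ 30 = -793.20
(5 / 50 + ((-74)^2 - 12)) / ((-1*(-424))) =54641 / 4240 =12.89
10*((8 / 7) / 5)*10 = 160 / 7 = 22.86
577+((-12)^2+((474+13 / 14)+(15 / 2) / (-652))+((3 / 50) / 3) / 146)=19922306357 / 16658600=1195.92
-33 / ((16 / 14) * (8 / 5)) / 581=-165 / 5312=-0.03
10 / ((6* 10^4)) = 1 / 6000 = 0.00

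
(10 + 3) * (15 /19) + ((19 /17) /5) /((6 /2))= 50086 /4845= 10.34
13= 13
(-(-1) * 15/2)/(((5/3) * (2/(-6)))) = -27/2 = -13.50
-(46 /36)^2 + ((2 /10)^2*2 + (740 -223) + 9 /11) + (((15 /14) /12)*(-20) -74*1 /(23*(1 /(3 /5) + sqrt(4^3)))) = 213889179607 /416007900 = 514.15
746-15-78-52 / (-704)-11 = 113005 / 176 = 642.07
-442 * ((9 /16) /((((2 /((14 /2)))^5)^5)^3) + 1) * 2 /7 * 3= -14391598647477869710652527106116647383223013430521572316420369443225 /1057810092162800527867904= -13605087296957792984469730000000000000000000.00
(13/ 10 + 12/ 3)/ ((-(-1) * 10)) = 53/ 100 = 0.53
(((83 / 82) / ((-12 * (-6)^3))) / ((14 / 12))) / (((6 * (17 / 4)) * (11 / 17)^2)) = 1411 / 45006192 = 0.00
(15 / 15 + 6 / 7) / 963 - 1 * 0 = 13 / 6741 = 0.00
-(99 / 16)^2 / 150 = -3267 / 12800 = -0.26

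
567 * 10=5670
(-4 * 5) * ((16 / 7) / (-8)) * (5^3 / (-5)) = -1000 / 7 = -142.86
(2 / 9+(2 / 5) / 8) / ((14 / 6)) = 7 / 60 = 0.12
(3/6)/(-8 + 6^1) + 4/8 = 1/4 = 0.25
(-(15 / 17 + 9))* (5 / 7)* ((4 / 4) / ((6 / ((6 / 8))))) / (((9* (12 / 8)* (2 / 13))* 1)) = -65 / 153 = -0.42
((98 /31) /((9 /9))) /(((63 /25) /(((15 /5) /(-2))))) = -1.88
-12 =-12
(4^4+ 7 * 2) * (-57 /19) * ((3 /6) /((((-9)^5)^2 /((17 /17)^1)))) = -5 /43046721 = -0.00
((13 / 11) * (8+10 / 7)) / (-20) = -39 / 70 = -0.56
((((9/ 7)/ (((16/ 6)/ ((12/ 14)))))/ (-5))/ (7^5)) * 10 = -0.00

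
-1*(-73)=73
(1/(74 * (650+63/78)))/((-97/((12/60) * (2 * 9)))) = -234/303647345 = -0.00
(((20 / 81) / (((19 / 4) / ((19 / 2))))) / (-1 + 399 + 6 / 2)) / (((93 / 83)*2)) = 1660 / 3020733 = 0.00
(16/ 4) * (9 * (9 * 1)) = 324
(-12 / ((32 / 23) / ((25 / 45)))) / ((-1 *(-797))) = -115 / 19128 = -0.01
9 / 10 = 0.90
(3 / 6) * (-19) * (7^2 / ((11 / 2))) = -931 / 11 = -84.64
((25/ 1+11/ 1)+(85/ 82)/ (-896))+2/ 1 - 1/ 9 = 25053187/ 661248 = 37.89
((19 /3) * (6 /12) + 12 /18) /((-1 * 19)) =-23 /114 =-0.20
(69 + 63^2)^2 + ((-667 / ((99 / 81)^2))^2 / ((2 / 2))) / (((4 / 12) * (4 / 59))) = 1471560283449 / 58564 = 25127386.85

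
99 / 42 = 33 / 14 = 2.36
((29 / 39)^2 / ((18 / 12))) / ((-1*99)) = -1682 / 451737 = -0.00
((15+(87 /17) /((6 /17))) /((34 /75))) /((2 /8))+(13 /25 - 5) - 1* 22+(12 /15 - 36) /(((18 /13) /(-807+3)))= 26358433 /1275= 20673.28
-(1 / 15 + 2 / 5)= -7 / 15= -0.47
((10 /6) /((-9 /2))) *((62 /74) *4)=-1.24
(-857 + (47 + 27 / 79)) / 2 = -63963 / 158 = -404.83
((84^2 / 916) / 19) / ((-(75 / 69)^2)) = -933156 / 2719375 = -0.34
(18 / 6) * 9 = 27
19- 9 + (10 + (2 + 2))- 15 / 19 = 441 / 19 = 23.21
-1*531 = -531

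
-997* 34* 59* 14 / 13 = -27999748 / 13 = -2153826.77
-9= -9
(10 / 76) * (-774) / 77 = -1935 / 1463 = -1.32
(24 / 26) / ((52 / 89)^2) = 23763 / 8788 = 2.70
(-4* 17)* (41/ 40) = -697/ 10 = -69.70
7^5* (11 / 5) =184877 / 5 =36975.40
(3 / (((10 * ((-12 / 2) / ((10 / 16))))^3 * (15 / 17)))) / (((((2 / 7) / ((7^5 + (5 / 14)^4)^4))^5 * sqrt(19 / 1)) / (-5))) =2694661299119166714418626723493585914840930307113165185447729874058096923929416172521741298961373124914372629768554023870594009429591476098382769531776261256804819680606214281617 * sqrt(19) / 1568447305930601011109401169686510604229954750247597480515251742133895739979394619327446079504384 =7488779664778989046859669000000000000000000000000000000000000000000000000000000000.00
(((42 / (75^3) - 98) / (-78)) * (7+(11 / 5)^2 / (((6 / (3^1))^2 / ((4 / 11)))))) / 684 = 106804579 / 7815234375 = 0.01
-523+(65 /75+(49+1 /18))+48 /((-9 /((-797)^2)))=-304942897 /90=-3388254.41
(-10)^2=100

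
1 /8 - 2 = -15 /8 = -1.88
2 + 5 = 7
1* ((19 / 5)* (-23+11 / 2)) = -133 / 2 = -66.50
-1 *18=-18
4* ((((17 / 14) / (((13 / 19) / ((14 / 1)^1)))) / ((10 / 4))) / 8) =323 / 65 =4.97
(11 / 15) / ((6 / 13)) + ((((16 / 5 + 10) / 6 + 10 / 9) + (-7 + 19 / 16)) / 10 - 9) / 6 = 0.05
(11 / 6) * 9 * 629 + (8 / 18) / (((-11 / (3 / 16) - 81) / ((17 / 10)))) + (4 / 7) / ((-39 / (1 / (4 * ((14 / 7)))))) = 1978607752 / 190645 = 10378.49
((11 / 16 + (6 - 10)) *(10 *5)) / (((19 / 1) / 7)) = -9275 / 152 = -61.02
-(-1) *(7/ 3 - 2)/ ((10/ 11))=11/ 30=0.37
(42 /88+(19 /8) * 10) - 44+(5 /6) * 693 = 6135 /11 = 557.73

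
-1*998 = -998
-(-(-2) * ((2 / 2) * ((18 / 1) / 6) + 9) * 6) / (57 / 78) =-3744 / 19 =-197.05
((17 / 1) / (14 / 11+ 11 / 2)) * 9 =3366 / 149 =22.59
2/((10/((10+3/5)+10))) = 103/25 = 4.12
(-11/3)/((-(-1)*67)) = -11/201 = -0.05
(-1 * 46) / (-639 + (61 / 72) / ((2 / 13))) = 6624 / 91223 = 0.07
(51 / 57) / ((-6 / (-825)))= 4675 / 38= 123.03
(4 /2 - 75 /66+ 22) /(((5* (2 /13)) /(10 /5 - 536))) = -15871.94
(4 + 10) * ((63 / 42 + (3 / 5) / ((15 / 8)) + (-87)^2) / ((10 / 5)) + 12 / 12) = 2650487 / 50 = 53009.74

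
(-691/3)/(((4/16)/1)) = -2764/3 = -921.33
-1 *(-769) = 769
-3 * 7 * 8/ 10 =-16.80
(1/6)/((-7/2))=-1/21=-0.05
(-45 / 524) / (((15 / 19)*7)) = -57 / 3668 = -0.02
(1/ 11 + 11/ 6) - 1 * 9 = -467/ 66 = -7.08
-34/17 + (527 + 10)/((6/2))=177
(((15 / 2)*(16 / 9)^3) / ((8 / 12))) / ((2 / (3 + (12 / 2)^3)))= 186880 / 27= 6921.48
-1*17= -17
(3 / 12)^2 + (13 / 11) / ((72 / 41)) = 1165 / 1584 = 0.74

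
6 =6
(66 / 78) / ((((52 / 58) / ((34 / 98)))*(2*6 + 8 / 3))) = 1479 / 66248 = 0.02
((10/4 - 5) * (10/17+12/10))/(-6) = 38/51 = 0.75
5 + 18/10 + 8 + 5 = 99/5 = 19.80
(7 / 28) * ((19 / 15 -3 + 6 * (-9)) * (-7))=1463 / 15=97.53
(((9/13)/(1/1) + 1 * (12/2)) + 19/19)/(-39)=-100/507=-0.20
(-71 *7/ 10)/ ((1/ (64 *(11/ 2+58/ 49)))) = -148816/ 7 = -21259.43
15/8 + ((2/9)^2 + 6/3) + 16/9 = 3695/648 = 5.70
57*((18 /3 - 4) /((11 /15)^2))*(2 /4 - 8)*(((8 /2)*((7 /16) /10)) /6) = -89775 /1936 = -46.37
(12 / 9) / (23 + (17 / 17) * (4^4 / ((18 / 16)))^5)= 78732 / 36028797020322095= 0.00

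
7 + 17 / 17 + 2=10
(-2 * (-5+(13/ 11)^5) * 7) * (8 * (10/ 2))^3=388829952000/ 161051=2414328.08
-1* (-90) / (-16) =-45 / 8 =-5.62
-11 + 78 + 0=67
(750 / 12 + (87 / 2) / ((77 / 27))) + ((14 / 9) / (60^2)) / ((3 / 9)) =32330339 / 415800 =77.75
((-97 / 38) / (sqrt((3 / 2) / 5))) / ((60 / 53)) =-5141 * sqrt(30) / 6840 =-4.12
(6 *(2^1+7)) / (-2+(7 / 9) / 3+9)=729 / 98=7.44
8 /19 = 0.42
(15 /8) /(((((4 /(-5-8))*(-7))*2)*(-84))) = -65 /12544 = -0.01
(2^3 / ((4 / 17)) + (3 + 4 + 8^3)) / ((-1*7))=-79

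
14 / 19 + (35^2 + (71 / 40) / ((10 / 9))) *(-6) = -27963623 / 3800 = -7358.85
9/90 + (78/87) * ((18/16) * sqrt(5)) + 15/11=161/110 + 117 * sqrt(5)/116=3.72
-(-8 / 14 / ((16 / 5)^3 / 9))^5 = 1802032470703125 / 18922999734303981568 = 0.00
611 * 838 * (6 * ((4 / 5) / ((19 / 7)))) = 905463.41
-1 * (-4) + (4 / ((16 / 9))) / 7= 121 / 28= 4.32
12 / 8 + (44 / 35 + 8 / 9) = 2297 / 630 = 3.65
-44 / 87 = -0.51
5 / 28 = 0.18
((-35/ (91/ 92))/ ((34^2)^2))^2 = 13225/ 18862448120464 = 0.00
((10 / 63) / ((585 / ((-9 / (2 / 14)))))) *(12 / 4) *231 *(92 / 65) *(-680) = 1926848 / 169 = 11401.47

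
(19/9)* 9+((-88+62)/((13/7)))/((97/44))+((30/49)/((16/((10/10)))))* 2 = 241947/19012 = 12.73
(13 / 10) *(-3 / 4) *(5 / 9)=-13 / 24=-0.54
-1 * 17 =-17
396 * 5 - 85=1895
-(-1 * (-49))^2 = -2401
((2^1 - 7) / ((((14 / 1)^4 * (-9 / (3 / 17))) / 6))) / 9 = 5 / 2938824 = 0.00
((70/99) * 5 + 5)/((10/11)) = 169/18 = 9.39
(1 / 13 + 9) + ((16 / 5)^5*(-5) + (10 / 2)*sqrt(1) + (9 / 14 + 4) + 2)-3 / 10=-94259041 / 56875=-1657.30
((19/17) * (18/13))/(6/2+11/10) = 3420/9061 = 0.38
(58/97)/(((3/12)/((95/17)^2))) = 2093800/28033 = 74.69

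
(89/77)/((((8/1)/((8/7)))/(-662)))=-58918/539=-109.31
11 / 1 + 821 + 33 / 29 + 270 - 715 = 11256 / 29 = 388.14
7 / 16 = 0.44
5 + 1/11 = 56/11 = 5.09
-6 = -6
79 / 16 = 4.94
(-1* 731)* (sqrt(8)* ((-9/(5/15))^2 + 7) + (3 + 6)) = -1076032* sqrt(2) - 6579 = -1528318.05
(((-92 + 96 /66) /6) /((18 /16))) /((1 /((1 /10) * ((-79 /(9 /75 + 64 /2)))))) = 262280 /79497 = 3.30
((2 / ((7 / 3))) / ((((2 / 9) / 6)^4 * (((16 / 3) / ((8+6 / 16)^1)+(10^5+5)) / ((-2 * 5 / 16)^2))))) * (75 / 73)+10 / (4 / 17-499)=5038818081660655 / 2786994109672864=1.81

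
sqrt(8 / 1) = 2.83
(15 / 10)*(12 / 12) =3 / 2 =1.50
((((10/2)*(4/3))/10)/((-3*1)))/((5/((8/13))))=-16/585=-0.03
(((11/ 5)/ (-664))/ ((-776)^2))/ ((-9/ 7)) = 77/ 17993018880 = 0.00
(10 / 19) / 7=10 / 133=0.08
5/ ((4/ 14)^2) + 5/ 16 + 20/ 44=10915/ 176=62.02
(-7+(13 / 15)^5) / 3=-2.17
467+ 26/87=40655/87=467.30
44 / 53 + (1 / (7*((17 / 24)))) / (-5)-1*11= -321977 / 31535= -10.21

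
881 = 881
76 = 76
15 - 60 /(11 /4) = -75 /11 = -6.82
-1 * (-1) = 1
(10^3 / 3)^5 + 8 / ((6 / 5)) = 4115226337455.23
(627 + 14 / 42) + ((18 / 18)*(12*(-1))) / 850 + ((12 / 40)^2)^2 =319936931 / 510000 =627.33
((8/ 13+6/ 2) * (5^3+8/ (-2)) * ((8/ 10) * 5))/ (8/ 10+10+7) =113740/ 1157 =98.31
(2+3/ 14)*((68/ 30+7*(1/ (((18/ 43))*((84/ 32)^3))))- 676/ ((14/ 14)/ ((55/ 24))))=-5706458393/ 1666980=-3423.23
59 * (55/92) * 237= 769065/92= 8359.40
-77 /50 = -1.54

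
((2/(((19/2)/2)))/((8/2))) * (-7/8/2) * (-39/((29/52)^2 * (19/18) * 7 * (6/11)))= 1.43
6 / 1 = 6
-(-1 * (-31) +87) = -118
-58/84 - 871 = -36611/42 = -871.69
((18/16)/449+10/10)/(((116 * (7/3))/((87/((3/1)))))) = 10803/100576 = 0.11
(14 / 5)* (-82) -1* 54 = -1418 / 5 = -283.60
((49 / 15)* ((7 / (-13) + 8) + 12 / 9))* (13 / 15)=16807 / 675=24.90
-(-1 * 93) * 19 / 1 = 1767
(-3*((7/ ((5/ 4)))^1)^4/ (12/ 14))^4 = 21419073388872909199507456/ 152587890625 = 140372039361317.50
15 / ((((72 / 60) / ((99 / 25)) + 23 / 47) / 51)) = 1186515 / 1229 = 965.43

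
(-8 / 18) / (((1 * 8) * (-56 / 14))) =1 / 72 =0.01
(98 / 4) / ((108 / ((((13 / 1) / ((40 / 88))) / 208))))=539 / 17280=0.03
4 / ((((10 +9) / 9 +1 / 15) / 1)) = 90 / 49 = 1.84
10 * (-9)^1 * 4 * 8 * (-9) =25920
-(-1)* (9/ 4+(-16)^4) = 262153/ 4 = 65538.25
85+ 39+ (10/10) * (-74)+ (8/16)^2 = 201/4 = 50.25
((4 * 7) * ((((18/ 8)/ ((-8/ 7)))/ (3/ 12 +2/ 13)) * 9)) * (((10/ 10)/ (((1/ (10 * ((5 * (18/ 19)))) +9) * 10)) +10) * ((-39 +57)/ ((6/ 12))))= -3594689280/ 8119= -442750.25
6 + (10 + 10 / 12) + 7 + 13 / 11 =1651 / 66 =25.02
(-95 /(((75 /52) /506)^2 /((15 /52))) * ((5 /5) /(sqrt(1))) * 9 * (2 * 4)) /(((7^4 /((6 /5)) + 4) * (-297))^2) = -126464 /184632075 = -0.00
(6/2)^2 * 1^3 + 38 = 47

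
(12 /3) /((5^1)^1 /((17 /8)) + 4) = 17 /27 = 0.63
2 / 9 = 0.22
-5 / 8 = -0.62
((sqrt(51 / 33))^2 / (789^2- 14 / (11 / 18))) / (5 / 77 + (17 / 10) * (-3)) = -13090 / 26547676083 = -0.00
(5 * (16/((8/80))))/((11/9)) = 7200/11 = 654.55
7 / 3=2.33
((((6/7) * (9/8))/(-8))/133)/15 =-9/148960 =-0.00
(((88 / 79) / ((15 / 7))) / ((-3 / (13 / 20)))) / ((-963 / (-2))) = -4004 / 17117325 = -0.00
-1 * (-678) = 678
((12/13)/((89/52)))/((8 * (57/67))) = 134/1691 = 0.08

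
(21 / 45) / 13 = 7 / 195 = 0.04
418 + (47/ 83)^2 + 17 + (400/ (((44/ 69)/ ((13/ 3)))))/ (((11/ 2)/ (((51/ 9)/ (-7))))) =616908484/ 17504949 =35.24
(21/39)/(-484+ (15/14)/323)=-31654/28452229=-0.00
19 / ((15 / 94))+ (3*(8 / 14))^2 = 89674 / 735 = 122.01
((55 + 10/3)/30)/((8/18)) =35/8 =4.38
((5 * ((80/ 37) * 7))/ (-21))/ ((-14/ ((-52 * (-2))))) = 20800/ 777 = 26.77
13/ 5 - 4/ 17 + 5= 626/ 85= 7.36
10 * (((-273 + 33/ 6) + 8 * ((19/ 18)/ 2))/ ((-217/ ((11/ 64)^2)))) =409585/ 1142784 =0.36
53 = 53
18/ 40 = 9/ 20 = 0.45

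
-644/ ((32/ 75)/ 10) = -60375/ 4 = -15093.75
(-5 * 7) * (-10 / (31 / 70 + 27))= 24500 / 1921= 12.75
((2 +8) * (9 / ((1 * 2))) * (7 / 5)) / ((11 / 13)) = 819 / 11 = 74.45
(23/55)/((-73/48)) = -1104/4015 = -0.27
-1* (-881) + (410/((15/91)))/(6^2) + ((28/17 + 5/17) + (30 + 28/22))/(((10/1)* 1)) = 24068936/25245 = 953.41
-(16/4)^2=-16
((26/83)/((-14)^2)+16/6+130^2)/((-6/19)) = -7836719309/146412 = -53525.12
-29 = -29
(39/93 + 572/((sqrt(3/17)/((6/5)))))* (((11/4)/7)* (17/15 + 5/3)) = 143/310 + 6292* sqrt(51)/25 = 1797.82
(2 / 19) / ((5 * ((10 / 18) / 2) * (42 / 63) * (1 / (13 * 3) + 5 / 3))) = 351 / 5225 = 0.07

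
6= 6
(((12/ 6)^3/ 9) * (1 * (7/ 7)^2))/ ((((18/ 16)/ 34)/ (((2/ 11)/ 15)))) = 4352/ 13365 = 0.33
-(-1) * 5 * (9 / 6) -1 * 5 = 5 / 2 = 2.50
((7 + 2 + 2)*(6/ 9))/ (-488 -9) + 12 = 17870/ 1491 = 11.99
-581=-581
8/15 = 0.53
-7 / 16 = -0.44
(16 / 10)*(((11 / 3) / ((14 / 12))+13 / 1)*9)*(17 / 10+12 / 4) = 191196 / 175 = 1092.55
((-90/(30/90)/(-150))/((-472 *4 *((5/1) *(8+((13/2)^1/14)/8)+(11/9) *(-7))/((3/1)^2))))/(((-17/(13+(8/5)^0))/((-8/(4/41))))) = -5858244/320844655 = -0.02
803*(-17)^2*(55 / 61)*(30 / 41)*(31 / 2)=5935113525 / 2501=2373096.17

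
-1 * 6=-6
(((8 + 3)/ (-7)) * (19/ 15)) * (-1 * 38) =7942/ 105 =75.64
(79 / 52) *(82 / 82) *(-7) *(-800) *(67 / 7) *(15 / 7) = 15879000 / 91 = 174494.51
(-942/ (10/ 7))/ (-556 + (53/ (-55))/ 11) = 398937/ 336433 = 1.19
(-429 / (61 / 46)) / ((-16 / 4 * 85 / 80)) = 78936 / 1037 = 76.12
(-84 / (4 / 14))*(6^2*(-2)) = 21168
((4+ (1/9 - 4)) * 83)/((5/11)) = 913/45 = 20.29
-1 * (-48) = 48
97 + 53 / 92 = 8977 / 92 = 97.58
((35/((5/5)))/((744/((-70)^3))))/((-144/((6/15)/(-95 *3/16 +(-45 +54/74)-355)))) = -22209250/206666181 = -0.11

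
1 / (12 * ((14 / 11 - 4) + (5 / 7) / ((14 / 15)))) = -539 / 12690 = -0.04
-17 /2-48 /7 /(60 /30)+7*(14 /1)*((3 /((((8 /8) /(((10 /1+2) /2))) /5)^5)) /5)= 20003759833 /14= 1428839988.07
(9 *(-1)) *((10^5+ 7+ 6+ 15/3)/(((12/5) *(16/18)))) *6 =-20253645/8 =-2531705.62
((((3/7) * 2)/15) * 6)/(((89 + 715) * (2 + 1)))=1/7035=0.00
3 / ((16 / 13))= 39 / 16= 2.44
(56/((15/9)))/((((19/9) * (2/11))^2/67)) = 27580014/1805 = 15279.79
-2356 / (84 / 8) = -4712 / 21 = -224.38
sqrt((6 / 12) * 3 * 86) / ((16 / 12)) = 3 * sqrt(129) / 4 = 8.52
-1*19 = -19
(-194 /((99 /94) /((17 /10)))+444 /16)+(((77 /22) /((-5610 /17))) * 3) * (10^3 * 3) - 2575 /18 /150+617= 698539 /2970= 235.20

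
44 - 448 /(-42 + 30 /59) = 8384 /153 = 54.80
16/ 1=16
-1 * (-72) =72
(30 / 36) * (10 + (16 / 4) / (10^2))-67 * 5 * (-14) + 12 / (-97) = 13671887 / 2910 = 4698.24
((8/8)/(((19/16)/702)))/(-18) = -624/19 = -32.84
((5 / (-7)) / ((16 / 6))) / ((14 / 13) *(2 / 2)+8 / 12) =-585 / 3808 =-0.15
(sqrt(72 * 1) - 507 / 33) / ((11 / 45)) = -7605 / 121+270 * sqrt(2) / 11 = -28.14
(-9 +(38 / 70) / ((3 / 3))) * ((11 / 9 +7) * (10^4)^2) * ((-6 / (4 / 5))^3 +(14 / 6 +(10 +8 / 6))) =536483720000000 / 189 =2838538201058.20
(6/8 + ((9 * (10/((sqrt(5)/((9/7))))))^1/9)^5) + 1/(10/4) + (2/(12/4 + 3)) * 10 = 269/60 + 47239200 * sqrt(5)/16807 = 6289.37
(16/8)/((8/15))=15/4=3.75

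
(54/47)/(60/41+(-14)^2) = 1107/190256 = 0.01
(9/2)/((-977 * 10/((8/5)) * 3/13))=-78/24425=-0.00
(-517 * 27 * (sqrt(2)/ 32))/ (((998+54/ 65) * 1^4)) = -907335 * sqrt(2)/ 2077568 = -0.62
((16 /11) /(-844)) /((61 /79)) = -0.00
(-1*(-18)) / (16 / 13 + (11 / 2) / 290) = 15080 / 1047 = 14.40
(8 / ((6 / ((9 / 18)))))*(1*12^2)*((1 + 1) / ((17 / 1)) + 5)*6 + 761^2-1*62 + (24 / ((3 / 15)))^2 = 10138915 / 17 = 596406.76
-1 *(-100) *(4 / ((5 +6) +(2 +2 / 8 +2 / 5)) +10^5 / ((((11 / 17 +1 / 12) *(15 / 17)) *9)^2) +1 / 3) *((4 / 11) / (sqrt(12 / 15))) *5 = 486528806017000 *sqrt(5) / 1800079281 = 604368.65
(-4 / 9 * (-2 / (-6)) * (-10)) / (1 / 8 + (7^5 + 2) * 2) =64 / 1452303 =0.00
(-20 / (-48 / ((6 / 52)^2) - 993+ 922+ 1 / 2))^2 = 576 / 19456921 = 0.00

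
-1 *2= -2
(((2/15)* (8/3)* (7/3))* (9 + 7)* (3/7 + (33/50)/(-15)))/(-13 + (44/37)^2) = -117931136/267654375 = -0.44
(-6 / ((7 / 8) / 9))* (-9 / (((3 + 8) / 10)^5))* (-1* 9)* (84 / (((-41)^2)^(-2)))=-118654834694400000 / 161051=-736753169458.12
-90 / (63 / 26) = -260 / 7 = -37.14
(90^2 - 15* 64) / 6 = 1190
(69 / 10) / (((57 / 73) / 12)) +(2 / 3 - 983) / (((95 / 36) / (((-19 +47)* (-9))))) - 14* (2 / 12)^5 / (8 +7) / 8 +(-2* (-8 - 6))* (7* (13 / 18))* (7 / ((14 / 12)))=840040222331 / 8864640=94763.04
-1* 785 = -785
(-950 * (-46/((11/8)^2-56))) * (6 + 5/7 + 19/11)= -1817920000/266651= -6817.60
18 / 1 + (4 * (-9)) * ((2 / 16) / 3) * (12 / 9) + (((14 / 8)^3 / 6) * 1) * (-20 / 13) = 18253 / 1248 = 14.63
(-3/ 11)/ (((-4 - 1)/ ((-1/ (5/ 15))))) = -9/ 55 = -0.16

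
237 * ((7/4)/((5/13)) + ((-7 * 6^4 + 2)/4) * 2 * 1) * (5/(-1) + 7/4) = 279166329/80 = 3489579.11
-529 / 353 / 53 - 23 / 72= -468395 / 1347048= -0.35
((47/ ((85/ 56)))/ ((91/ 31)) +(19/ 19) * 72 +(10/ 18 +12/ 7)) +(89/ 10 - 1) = 92.72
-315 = -315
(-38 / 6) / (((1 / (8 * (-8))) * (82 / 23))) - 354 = -29558 / 123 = -240.31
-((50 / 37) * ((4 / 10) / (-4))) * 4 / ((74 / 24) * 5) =48 / 1369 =0.04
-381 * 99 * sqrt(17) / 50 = -37719 * sqrt(17) / 50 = -3110.39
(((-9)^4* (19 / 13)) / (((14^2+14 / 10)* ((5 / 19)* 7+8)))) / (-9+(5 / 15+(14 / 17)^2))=-201324285 / 325847522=-0.62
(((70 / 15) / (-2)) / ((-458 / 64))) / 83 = 224 / 57021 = 0.00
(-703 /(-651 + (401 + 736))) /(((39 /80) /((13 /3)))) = -28120 /2187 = -12.86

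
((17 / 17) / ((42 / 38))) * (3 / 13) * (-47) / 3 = -3.27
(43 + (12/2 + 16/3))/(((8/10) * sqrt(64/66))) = 68.97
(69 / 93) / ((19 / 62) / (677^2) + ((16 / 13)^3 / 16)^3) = 223576081283874982 / 476949532676055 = 468.76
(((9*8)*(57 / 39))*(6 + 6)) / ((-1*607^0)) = -16416 / 13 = -1262.77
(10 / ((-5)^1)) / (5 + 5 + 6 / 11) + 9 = 511 / 58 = 8.81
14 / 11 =1.27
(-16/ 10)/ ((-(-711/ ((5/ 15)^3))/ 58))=-0.00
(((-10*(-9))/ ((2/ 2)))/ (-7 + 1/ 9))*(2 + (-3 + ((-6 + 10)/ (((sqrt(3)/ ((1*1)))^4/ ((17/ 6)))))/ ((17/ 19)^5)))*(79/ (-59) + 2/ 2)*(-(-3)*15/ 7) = 36411268500/ 1069319363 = 34.05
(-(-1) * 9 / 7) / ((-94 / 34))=-153 / 329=-0.47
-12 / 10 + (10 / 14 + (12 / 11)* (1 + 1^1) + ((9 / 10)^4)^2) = 16374597517 / 7700000000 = 2.13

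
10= 10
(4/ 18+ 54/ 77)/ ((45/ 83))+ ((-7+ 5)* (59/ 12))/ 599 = 12604891/ 7471926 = 1.69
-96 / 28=-24 / 7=-3.43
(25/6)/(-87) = -25/522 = -0.05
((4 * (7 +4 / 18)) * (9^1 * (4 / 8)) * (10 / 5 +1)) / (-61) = -390 / 61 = -6.39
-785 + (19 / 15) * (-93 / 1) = -902.80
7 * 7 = 49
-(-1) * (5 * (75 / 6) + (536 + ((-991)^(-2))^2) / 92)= 6062740707266447 / 88732444331612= 68.33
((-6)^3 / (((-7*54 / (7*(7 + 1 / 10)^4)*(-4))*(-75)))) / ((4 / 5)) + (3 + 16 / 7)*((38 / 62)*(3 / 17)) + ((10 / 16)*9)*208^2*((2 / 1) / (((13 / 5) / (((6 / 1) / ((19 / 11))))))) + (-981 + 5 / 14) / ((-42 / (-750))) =186286566081630797 / 294382200000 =632805.13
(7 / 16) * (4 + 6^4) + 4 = 2291 / 4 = 572.75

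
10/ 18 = 5/ 9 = 0.56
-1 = -1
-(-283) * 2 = 566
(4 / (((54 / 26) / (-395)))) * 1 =-20540 / 27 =-760.74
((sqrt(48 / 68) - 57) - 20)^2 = 5800.32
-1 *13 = -13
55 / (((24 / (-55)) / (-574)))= 868175 / 12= 72347.92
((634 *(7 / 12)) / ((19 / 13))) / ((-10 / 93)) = -894257 / 380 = -2353.31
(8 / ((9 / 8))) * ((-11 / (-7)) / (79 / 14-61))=-1408 / 6975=-0.20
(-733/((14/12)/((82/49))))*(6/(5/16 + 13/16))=-1923392/343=-5607.56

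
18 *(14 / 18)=14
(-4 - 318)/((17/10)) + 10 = -3050/17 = -179.41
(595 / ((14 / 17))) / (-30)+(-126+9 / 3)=-147.08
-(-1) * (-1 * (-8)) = 8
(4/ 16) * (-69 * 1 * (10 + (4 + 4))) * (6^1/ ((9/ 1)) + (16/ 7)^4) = -20845935/ 2401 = -8682.19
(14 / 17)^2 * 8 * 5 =7840 / 289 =27.13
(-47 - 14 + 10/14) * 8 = -3376/7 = -482.29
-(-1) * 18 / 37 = 18 / 37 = 0.49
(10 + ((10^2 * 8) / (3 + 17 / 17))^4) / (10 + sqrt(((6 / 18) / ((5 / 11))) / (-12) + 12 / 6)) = 2880000018000 / 17651-9600000060 * sqrt(1745) / 17651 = 140444015.80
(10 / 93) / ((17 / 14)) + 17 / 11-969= -16823462 / 17391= -967.37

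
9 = 9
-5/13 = -0.38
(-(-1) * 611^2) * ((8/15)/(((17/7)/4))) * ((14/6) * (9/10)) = 292683664/425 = 688667.44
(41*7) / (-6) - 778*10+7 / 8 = -187847 / 24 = -7826.96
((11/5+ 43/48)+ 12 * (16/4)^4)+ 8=739943/240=3083.10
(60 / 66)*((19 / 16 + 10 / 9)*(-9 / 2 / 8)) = -1655 / 1408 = -1.18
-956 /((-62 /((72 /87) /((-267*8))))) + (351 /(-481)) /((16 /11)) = -0.51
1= 1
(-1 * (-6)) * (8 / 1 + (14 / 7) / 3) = 52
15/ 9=1.67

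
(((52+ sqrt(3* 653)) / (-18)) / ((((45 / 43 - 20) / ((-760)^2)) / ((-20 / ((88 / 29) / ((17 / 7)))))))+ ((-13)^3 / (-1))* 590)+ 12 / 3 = -3061135600* sqrt(1959) / 112959 - 12757754794 / 112959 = -1312382.62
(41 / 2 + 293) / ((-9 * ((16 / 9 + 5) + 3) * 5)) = -57 / 80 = -0.71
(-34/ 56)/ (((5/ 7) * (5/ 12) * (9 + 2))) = -51/ 275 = -0.19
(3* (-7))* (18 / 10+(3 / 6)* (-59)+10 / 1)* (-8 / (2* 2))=-3717 / 5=-743.40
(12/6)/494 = 0.00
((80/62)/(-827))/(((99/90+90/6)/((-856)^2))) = -293094400/4127557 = -71.01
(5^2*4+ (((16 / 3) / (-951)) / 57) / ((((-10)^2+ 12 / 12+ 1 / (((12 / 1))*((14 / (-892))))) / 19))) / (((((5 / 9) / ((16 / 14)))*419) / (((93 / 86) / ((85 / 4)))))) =1706171268288 / 68288365363225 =0.02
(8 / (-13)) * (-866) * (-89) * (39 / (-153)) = 616592 / 51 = 12090.04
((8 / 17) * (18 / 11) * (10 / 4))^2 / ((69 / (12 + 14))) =1123200 / 804287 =1.40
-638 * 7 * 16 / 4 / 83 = -17864 / 83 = -215.23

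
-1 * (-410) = 410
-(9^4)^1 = -6561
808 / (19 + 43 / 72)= 58176 / 1411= 41.23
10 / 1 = 10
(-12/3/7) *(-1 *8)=32/7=4.57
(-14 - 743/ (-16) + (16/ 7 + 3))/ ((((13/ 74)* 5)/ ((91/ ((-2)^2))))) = 977.03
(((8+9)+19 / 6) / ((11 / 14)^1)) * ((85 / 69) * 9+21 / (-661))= 4313848 / 15203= 283.75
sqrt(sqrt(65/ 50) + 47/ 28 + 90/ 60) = 2.08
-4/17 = -0.24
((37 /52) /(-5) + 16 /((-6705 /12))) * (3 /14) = -19867 /542360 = -0.04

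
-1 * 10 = -10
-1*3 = -3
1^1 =1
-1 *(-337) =337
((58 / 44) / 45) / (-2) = -29 / 1980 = -0.01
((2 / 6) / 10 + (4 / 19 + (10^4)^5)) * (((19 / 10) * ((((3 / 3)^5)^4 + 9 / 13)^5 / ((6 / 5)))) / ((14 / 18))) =36719628000000000000089544356 / 12995255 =2825618119844512477830.53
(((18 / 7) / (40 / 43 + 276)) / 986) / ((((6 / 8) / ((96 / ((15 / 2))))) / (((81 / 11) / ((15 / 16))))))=3566592 / 2825247425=0.00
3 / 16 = 0.19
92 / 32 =23 / 8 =2.88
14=14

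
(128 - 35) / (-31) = -3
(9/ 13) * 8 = 72/ 13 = 5.54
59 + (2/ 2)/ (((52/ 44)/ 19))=976/ 13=75.08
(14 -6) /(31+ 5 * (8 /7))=56 /257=0.22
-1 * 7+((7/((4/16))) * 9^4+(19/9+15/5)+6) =1653409/9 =183712.11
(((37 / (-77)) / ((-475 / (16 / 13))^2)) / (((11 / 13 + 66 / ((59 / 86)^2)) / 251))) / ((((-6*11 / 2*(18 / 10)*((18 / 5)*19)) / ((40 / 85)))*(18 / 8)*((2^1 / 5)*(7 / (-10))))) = -132415680512 / 125481644565412358223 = -0.00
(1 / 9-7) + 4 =-26 / 9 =-2.89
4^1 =4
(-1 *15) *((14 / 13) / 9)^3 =-13720 / 533871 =-0.03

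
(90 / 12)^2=225 / 4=56.25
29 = 29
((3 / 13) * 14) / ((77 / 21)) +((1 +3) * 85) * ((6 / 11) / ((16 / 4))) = 6756 / 143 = 47.24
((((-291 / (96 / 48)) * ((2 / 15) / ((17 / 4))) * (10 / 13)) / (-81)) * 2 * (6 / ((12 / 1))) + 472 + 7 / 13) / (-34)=-8459687 / 608634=-13.90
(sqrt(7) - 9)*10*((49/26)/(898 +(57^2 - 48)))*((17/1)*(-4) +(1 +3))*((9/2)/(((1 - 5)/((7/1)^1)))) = -1111320/53287 +123480*sqrt(7)/53287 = -14.72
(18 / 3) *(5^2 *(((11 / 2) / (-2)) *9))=-7425 / 2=-3712.50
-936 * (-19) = 17784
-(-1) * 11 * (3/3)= 11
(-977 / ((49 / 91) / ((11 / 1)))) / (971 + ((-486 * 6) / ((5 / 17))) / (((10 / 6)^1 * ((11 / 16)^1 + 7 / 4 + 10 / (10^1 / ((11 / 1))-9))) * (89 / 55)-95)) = -33844291195 / 1829757377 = -18.50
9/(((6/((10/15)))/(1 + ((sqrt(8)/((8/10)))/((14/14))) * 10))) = 1 + 25 * sqrt(2) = 36.36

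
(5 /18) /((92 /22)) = 55 /828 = 0.07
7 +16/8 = 9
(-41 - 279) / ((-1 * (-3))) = -106.67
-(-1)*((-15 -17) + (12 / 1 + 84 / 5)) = -16 / 5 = -3.20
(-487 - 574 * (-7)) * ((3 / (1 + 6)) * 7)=10593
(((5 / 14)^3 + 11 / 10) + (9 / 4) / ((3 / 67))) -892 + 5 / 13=-149861609 / 178360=-840.22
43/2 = 21.50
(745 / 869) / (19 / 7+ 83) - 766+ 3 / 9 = -79842677 / 104280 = -765.66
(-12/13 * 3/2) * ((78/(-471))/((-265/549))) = -19764/41605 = -0.48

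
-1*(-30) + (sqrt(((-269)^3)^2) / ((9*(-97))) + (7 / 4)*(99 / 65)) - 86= -5073034231 / 226980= -22350.14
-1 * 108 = -108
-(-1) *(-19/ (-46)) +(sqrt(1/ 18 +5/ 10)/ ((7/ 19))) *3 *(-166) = 19/ 46 - 3154 *sqrt(5)/ 7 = -1007.10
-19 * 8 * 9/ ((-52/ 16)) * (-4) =-21888/ 13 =-1683.69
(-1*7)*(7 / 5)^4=-16807 / 625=-26.89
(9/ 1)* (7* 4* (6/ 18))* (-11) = -924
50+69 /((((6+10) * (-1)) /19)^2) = 37709 /256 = 147.30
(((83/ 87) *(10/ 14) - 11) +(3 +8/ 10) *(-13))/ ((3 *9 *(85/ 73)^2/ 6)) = -1938082694/ 198001125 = -9.79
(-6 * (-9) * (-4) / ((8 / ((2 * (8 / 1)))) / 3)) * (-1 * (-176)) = -228096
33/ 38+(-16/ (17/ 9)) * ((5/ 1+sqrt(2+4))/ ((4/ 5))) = -33639/ 646-180 * sqrt(6)/ 17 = -78.01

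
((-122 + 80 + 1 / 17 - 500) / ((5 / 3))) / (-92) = 27639 / 7820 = 3.53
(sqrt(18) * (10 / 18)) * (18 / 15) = 2 * sqrt(2) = 2.83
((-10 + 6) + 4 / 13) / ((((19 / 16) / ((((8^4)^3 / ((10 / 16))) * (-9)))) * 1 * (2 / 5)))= 1899956092796928 / 247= 7692129930351.94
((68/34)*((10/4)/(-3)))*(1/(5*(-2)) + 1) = -3/2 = -1.50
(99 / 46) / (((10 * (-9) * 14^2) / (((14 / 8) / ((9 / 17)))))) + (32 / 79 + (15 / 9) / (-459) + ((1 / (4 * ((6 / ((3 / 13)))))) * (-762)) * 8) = -58.21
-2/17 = -0.12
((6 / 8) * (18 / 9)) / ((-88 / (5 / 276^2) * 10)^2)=0.00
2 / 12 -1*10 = -59 / 6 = -9.83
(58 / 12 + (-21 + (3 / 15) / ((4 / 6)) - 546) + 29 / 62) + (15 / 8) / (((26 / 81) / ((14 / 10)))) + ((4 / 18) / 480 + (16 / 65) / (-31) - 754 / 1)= -28447907 / 21762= -1307.23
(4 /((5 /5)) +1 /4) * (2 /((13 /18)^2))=2754 /169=16.30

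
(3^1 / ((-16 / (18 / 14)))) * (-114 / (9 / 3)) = 513 / 56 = 9.16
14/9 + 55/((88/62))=1451/36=40.31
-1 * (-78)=78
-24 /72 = -1 /3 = -0.33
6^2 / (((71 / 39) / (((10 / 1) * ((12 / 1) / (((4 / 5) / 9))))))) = 1895400 / 71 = 26695.77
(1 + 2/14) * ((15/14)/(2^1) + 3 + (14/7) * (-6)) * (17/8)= -4029/196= -20.56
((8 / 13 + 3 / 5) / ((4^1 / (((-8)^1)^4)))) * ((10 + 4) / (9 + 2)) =1132544 / 715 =1583.98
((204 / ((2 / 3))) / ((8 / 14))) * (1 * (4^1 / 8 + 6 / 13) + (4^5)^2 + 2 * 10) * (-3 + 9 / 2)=87597692973 / 104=842285509.36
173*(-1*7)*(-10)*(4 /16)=6055 /2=3027.50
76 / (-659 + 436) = -76 / 223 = -0.34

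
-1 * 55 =-55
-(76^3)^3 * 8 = -676725150772625408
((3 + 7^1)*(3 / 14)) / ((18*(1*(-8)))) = -5 / 336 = -0.01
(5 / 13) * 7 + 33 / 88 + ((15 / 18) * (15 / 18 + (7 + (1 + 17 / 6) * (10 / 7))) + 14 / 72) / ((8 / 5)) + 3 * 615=168816 / 91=1855.12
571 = 571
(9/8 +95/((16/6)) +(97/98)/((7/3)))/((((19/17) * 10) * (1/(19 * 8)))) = 867051/1715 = 505.57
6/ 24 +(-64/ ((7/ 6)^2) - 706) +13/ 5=-750.17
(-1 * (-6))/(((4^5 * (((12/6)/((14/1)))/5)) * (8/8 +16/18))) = 945/8704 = 0.11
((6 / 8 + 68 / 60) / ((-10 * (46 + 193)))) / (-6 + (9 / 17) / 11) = 0.00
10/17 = 0.59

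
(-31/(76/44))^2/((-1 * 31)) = -3751/361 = -10.39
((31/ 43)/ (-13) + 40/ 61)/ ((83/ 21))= 0.15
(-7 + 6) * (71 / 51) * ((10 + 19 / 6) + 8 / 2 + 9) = -11147 / 306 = -36.43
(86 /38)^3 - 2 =65789 /6859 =9.59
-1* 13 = -13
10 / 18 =5 / 9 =0.56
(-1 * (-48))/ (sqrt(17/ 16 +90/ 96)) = 24 * sqrt(2) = 33.94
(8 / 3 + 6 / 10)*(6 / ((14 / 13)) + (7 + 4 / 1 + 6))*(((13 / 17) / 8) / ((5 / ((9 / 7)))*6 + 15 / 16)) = 28756 / 99025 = 0.29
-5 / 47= -0.11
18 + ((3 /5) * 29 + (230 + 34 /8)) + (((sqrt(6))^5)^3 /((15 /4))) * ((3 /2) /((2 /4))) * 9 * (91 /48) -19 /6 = 15989 /60 + 19105632 * sqrt(6) /5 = 9360076.41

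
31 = 31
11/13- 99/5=-1232/65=-18.95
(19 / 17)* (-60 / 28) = -285 / 119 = -2.39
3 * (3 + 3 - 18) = -36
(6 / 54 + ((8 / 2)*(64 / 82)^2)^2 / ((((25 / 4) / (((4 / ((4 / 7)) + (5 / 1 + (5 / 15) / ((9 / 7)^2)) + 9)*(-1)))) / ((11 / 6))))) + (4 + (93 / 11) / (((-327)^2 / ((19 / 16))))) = -3533616549873256049 / 107688326396151600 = -32.81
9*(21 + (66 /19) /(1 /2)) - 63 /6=241.03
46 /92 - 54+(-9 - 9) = -143 /2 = -71.50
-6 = -6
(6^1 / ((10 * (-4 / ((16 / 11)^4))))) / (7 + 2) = -16384 / 219615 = -0.07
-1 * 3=-3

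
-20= -20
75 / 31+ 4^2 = 571 / 31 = 18.42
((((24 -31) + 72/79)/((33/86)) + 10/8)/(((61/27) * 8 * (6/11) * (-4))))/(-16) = -457287/19738624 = -0.02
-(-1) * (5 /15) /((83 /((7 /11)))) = 7 /2739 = 0.00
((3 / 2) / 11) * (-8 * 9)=-108 / 11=-9.82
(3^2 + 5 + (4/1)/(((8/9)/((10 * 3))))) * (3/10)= 447/10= 44.70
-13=-13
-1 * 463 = -463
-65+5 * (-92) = -525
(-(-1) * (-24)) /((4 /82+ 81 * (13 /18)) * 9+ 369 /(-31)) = -20336 /436407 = -0.05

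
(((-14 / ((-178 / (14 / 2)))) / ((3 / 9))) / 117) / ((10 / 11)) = 0.02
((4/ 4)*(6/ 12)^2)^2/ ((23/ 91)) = 91/ 368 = 0.25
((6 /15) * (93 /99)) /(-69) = -62 /11385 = -0.01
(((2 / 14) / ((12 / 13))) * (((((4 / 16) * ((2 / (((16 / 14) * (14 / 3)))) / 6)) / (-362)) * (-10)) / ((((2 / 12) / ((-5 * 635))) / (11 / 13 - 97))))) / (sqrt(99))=9921875 * sqrt(11) / 2675904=12.30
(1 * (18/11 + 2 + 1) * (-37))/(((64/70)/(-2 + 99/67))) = 2311575/23584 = 98.01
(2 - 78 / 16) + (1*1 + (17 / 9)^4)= 569753 / 52488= 10.85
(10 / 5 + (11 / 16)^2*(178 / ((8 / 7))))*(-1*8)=-77431 / 128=-604.93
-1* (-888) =888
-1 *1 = -1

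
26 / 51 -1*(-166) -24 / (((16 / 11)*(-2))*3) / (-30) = 339493 / 2040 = 166.42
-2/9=-0.22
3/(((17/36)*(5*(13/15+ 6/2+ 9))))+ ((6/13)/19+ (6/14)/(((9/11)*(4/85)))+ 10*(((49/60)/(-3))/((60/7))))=67003799683/6126676920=10.94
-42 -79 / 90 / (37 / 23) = -141677 / 3330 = -42.55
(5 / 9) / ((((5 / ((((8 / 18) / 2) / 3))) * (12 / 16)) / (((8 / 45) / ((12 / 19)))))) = 304 / 98415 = 0.00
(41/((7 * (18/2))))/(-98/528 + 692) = 3608/3835419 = 0.00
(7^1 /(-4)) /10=-7 /40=-0.18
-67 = -67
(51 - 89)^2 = 1444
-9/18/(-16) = 1/32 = 0.03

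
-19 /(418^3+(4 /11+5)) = -0.00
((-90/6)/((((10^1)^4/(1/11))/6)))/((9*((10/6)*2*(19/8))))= -3/261250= -0.00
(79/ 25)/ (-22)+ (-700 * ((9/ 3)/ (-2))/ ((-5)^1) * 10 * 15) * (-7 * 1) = 121274921/ 550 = 220499.86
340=340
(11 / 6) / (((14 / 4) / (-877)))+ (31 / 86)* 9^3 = -355063 / 1806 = -196.60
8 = 8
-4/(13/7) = -28/13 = -2.15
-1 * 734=-734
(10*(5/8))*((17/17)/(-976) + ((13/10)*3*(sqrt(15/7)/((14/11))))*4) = -25/3904 + 2145*sqrt(105)/196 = 112.13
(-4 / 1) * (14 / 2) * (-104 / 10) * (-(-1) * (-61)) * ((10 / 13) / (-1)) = 13664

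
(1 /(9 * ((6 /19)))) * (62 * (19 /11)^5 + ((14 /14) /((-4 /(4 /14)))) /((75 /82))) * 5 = 1531217967821 /913159170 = 1676.84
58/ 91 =0.64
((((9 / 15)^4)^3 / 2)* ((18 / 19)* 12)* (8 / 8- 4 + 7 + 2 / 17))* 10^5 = 25713241344 / 5046875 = 5094.88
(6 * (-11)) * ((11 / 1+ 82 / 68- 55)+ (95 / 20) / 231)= 671887 / 238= 2823.05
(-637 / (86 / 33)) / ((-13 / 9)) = 169.22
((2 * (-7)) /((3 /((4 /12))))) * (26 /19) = -364 /171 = -2.13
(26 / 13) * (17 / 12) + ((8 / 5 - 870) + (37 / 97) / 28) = -35262631 / 40740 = -865.55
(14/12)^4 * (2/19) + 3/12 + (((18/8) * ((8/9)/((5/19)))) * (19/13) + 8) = 15647639/800280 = 19.55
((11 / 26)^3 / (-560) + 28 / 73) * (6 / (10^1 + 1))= 826483551 / 3951787840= 0.21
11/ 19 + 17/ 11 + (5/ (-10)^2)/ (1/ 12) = 2847/ 1045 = 2.72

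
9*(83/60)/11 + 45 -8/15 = 45.60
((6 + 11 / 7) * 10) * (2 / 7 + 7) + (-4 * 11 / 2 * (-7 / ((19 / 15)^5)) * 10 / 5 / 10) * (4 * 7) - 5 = 98411676715 / 121328851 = 811.12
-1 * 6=-6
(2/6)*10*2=20/3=6.67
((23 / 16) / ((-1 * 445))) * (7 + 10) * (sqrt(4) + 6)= -391 / 890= -0.44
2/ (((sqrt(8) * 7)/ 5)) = 5 * sqrt(2)/ 14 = 0.51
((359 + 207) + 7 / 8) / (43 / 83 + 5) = 376405 / 3664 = 102.73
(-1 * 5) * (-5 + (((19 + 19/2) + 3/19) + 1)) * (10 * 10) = -234250/19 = -12328.95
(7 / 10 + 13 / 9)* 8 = 772 / 45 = 17.16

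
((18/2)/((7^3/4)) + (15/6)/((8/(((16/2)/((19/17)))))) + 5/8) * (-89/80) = -13766253/4170880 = -3.30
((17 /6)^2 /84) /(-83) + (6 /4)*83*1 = 31248215 /250992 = 124.50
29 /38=0.76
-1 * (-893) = 893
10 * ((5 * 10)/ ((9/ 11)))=5500/ 9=611.11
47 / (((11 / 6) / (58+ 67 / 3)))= 22654 / 11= 2059.45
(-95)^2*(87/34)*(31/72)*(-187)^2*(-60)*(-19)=1585494717125/4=396373679281.25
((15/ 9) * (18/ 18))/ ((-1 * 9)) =-5/ 27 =-0.19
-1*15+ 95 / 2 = 65 / 2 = 32.50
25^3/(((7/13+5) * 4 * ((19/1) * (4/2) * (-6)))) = -203125/65664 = -3.09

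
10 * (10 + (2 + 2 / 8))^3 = 588245 / 32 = 18382.66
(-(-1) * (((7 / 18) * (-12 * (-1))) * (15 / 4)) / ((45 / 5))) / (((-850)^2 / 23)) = 161 / 2601000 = 0.00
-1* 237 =-237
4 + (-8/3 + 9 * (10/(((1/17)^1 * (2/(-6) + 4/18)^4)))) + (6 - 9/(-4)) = 120460075/12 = 10038339.58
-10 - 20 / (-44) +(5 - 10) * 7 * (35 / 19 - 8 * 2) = 101570 / 209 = 485.98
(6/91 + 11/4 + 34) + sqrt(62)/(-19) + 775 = 811.40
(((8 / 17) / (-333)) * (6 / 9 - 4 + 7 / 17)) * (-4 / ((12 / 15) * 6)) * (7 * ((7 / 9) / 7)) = -20860 / 7795197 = -0.00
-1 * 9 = -9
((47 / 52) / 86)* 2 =47 / 2236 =0.02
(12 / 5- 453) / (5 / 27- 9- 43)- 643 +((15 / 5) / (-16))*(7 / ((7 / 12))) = -17810771 / 27980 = -636.55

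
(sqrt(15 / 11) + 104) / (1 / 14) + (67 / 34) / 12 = 14 * sqrt(165) / 11 + 594115 / 408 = 1472.51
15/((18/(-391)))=-1955/6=-325.83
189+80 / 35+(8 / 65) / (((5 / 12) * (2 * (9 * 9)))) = 11749837 / 61425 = 191.29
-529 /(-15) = 35.27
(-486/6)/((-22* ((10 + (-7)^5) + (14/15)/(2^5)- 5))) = -9720/44357203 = -0.00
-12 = -12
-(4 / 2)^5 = -32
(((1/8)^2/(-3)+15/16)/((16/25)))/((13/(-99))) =-147675/13312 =-11.09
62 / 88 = 31 / 44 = 0.70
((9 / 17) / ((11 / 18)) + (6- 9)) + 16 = 2593 / 187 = 13.87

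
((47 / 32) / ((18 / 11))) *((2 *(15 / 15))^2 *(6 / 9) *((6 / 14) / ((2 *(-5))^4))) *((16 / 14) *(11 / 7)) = 5687 / 30870000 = 0.00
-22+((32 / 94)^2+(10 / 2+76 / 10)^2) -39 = 5405196 / 55225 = 97.88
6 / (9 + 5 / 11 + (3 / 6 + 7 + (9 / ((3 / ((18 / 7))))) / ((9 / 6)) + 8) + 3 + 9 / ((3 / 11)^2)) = 924 / 23731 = 0.04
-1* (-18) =18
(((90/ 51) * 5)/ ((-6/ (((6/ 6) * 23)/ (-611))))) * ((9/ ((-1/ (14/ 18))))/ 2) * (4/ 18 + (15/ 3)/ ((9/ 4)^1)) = -44275/ 93483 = -0.47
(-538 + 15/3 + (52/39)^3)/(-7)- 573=-93970/189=-497.20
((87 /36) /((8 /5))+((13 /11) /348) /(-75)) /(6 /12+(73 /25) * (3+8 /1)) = 3469021 /74921616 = 0.05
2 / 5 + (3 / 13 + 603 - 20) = 37936 / 65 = 583.63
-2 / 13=-0.15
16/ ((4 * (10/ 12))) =24/ 5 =4.80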